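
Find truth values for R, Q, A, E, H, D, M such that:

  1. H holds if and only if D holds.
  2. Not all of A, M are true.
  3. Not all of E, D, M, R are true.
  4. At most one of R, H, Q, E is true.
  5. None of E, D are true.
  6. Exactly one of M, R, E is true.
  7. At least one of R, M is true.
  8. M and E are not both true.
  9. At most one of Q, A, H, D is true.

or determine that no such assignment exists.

R = True; Q = False; A = False; E = False; H = False; D = False; M = False

  (1) H=F, D=F — same ✓
  (2) {A, M}: 0/2 true — not all ✓
  (3) {E, D, M, R}: 1/4 true — not all ✓
  (4) {R, H, Q, E}: 1 true — at most one ✓
  (5) {E, D}: 0 true — none ✓
  (6) {M, R, E}: 1 true — exactly one ✓
  (7) {R, M}: 1 true — at least one ✓
  (8) M=F, E=F — not both ✓
  (9) {Q, A, H, D}: 0 true — at most one ✓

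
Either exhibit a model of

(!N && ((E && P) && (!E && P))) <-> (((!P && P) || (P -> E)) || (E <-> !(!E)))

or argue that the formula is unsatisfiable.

The formula is unsatisfiable.

Case E = True: the formula becomes (!N && False) <-> (True || True) = False.
Case E = False: the formula becomes (!N && False) <-> (((!P && P) || !P) || True) = False.
Both cases fail — unsatisfiable.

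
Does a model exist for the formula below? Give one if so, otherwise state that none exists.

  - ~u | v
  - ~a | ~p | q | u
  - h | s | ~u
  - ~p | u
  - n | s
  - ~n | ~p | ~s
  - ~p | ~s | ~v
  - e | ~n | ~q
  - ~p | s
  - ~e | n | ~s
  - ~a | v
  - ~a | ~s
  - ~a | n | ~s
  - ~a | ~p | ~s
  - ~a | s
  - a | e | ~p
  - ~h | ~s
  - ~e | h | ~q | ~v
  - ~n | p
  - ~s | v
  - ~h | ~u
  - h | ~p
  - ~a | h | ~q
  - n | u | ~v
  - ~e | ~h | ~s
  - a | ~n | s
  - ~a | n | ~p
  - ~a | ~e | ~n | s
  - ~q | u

Set v = True.
Try n = True:
  (~n | p) forces p = True.
  (~p | u) forces u = True.
  (~n | ~p | ~s) forces s = False.
  clause (~p | s) is falsified — backtrack.
So n = False.
  then (n | s) forces s = True.
  then (~p | ~s | ~v) forces p = False.
  then (~e | n | ~s) forces e = False.
  then (~a | ~s) forces a = False.
  then (~h | ~s) forces h = False.
  then (n | u | ~v) forces u = True.
Set q = False.
All clauses satisfied.

v = True, n = False, s = True, q = False, p = False, a = False, u = True, e = False, h = False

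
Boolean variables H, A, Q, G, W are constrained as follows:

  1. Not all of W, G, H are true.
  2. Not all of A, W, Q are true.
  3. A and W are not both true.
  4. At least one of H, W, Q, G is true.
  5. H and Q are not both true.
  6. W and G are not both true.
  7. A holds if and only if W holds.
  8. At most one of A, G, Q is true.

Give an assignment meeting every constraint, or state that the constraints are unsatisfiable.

H: True, A: False, Q: False, G: True, W: False

  (1) {W, G, H}: 2/3 true — not all ✓
  (2) {A, W, Q}: 0/3 true — not all ✓
  (3) A=F, W=F — not both ✓
  (4) {H, W, Q, G}: 2 true — at least one ✓
  (5) H=T, Q=F — not both ✓
  (6) W=F, G=T — not both ✓
  (7) A=F, W=F — same ✓
  (8) {A, G, Q}: 1 true — at most one ✓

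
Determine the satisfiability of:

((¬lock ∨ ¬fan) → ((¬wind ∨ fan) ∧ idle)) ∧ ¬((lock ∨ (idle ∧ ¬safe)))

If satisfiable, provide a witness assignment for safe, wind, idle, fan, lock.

safe = True, wind = True, idle = True, fan = True, lock = False

  (¬lock ∨ ¬fan) → ((¬wind ∨ fan) ∧ idle) = True
    ¬lock ∨ ¬fan = True
      ¬lock = True
      ¬fan = False
    (¬wind ∨ fan) ∧ idle = True
      ¬wind ∨ fan = True
        ¬wind = False
  ¬((lock ∨ (idle ∧ ¬safe))) = True
    lock ∨ (idle ∧ ¬safe) = False
      idle ∧ ¬safe = False
        ¬safe = False
Both conjuncts True, so the formula holds.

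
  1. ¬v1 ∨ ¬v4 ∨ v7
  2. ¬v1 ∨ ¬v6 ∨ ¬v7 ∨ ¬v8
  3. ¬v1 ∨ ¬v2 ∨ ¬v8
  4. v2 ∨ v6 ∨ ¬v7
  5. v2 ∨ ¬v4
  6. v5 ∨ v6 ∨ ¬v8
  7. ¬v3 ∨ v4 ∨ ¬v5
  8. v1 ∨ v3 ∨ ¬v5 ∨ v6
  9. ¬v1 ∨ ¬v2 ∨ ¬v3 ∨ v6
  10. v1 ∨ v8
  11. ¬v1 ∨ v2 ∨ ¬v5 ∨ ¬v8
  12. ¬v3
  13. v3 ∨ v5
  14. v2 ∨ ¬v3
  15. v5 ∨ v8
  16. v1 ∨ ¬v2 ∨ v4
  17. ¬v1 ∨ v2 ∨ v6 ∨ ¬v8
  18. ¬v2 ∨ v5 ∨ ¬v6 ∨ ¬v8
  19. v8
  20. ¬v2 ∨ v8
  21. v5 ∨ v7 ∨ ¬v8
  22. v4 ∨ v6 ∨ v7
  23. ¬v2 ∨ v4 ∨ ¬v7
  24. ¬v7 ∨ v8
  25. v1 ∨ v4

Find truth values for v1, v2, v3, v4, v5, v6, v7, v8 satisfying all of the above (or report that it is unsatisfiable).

v1=F, v2=T, v3=F, v4=T, v5=T, v6=T, v7=F, v8=T

Unit clause (¬v3) forces v3 = False.
In (v3 ∨ v5) only v5 is left, so v5 = True.
Unit clause (v8) forces v8 = True.
Try v1 = True:
  (¬v1 ∨ ¬v2 ∨ ¬v8) forces v2 = False.
  clause (¬v1 ∨ v2 ∨ ¬v5 ∨ ¬v8) is falsified — backtrack.
So v1 = False.
  then (v1 ∨ v3 ∨ ¬v5 ∨ v6) forces v6 = True.
  then (v1 ∨ v4) forces v4 = True.
  then (v2 ∨ ¬v4) forces v2 = True.
Set v7 = False.
All clauses satisfied.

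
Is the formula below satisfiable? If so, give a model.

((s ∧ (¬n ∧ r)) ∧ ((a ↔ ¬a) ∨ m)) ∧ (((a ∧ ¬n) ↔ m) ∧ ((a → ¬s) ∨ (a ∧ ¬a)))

Case n = True: the conjunct ¬n is False.
Case n = False: the formula simplifies to ((s ∧ r) ∧ ((a ↔ ¬a) ∨ m)) ∧ ((a ↔ m) ∧ ((a → ¬s) ∨ (a ∧ ¬a))).
  a = True: simplifies to ((s ∧ r) ∧ m) ∧ (m ∧ ¬s).
    s = True: the conjunct ¬s is False.
    s = False: the conjunct s is False.
  a = False: simplifies to ((s ∧ r) ∧ m) ∧ ¬m.
    m = True: the conjunct ¬m is False.
    m = False: the conjunct m is False.
Both cases fail — unsatisfiable.

Unsatisfiable — no assignment works.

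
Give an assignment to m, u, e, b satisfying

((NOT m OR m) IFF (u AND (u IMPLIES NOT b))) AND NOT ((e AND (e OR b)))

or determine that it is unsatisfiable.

m = True, u = True, e = False, b = False

  (NOT m OR m) IFF (u AND (u IMPLIES NOT b)) = True
    NOT m OR m = True
      NOT m = False
    u AND (u IMPLIES NOT b) = True
      u IMPLIES NOT b = True
        NOT b = True
  NOT ((e AND (e OR b))) = True
    e AND (e OR b) = False
      e OR b = False
Both conjuncts True, so the formula holds.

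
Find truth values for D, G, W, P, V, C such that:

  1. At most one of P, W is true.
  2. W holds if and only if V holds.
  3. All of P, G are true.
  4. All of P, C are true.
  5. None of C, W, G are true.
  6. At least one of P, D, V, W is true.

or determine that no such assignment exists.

The formula is unsatisfiable.

Case G = True:
  Constraint (5) is violated (G=T) — contradiction.
Case G = False:
  Constraint (3) is violated (G=F) — contradiction.
Both cases fail — unsatisfiable.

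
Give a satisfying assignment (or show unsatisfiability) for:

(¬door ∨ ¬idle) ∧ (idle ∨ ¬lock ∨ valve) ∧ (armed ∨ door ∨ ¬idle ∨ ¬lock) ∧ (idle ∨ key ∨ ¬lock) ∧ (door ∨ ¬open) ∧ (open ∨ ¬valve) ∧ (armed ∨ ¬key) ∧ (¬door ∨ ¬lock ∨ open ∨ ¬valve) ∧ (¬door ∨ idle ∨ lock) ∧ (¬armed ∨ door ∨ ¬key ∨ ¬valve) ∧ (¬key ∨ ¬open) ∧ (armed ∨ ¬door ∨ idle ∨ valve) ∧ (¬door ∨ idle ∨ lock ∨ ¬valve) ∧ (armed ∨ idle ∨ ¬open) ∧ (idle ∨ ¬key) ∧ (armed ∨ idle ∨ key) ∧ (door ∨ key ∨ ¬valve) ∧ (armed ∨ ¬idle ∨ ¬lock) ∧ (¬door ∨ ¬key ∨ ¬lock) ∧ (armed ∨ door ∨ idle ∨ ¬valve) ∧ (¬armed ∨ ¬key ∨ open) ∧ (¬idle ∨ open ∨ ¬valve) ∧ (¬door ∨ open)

Set valve = False.
Set lock = True.
  then (idle ∨ ¬lock ∨ valve) forces idle = True.
  then (armed ∨ ¬idle ∨ ¬lock) forces armed = True.
  then (¬door ∨ ¬idle) forces door = False.
  then (door ∨ ¬open) forces open = False.
  then (¬armed ∨ ¬key ∨ open) forces key = False.
All clauses satisfied.

valve=F; lock=T; armed=T; open=F; idle=T; key=F; door=F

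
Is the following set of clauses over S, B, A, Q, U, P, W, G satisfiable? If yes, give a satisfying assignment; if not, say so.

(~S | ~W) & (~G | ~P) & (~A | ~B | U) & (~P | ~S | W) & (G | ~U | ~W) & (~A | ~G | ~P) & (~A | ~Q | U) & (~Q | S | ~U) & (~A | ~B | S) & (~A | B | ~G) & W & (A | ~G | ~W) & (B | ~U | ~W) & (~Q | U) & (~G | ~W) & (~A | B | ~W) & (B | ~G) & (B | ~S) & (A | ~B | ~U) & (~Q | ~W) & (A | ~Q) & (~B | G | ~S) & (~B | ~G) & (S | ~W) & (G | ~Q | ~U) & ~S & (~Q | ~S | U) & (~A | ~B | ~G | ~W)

Case S = True:
  Clause (~S) is falsified — contradiction.
Case S = False:
  (W) forces W = True.
  Clause (S | ~W) is falsified — contradiction.
Both cases fail, so the formula is unsatisfiable.

UNSATISFIABLE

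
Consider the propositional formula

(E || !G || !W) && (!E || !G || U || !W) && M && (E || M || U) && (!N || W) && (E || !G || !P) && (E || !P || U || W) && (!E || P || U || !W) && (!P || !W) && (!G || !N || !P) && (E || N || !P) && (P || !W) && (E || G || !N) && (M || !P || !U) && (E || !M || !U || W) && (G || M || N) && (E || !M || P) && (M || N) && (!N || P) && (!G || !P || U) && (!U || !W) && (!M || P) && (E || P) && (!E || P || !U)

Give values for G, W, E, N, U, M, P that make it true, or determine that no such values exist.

Unit clause (M) forces M = True.
In (!M || P) only P is left, so P = True.
In (!P || !W) only !W is left, so W = False.
In (!N || W) only !N is left, so N = False.
In (E || N || !P) only E is left, so E = True.
Set G = True.
  then (!G || !P || U) forces U = True.
All clauses satisfied.

G = True; W = False; E = True; N = False; U = True; M = True; P = True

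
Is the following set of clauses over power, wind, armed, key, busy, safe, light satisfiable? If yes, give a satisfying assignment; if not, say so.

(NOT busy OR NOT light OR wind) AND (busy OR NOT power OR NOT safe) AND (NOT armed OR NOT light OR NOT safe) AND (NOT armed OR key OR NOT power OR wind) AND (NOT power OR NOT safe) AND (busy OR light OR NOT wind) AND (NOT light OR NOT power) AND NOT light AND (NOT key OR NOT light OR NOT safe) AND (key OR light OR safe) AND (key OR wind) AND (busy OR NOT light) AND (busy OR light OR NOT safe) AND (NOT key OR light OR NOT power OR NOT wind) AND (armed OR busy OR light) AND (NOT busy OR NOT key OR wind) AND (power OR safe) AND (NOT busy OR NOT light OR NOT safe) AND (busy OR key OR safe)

power=F; wind=T; armed=T; key=T; busy=T; safe=T; light=F

Unit clause (NOT light) forces light = False.
Set power = False.
  then (power OR safe) forces safe = True.
  then (busy OR light OR NOT safe) forces busy = True.
Try wind = False:
  (key OR wind) forces key = True.
  clause (NOT busy OR NOT key OR wind) is falsified — backtrack.
So wind = True.
Set armed = True.
Set key = True.
All clauses satisfied.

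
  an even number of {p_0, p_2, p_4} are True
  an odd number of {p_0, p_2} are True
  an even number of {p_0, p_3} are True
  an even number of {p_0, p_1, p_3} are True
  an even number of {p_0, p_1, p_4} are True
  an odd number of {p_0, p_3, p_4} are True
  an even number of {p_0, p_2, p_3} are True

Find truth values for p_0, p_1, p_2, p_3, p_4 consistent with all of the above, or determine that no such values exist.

p_0 = True, p_1 = False, p_2 = False, p_3 = True, p_4 = True

{p_0, p_2, p_4}: 2 true → even ✓
{p_0, p_2}: 1 true → odd ✓
{p_0, p_3}: 2 true → even ✓
{p_0, p_1, p_3}: 2 true → even ✓
{p_0, p_1, p_4}: 2 true → even ✓
{p_0, p_3, p_4}: 3 true → odd ✓
{p_0, p_2, p_3}: 2 true → even ✓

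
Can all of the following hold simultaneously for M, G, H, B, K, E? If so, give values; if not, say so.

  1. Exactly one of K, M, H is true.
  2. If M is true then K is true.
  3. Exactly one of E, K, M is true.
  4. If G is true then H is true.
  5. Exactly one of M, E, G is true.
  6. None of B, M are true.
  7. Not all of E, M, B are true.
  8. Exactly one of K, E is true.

M: False, G: False, H: True, B: False, K: False, E: True

  (1) {K, M, H}: 1 true — exactly one ✓
  (2) M=F ⇒ K: vacuous ✓
  (3) {E, K, M}: 1 true — exactly one ✓
  (4) G=F ⇒ H: vacuous ✓
  (5) {M, E, G}: 1 true — exactly one ✓
  (6) {B, M}: 0 true — none ✓
  (7) {E, M, B}: 1/3 true — not all ✓
  (8) {K, E}: 1 true — exactly one ✓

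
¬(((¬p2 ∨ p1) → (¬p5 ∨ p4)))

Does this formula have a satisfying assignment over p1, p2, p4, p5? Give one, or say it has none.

p1: False, p2: False, p4: False, p5: True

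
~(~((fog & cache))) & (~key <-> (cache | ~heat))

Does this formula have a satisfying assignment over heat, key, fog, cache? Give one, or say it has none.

heat = False; key = False; fog = True; cache = True

  ~(~((fog & cache))) = True
    ~((fog & cache)) = False
      fog & cache = True
  ~key <-> (cache | ~heat) = True
    ~key = True
    cache | ~heat = True
      ~heat = True
Both conjuncts True, so the formula holds.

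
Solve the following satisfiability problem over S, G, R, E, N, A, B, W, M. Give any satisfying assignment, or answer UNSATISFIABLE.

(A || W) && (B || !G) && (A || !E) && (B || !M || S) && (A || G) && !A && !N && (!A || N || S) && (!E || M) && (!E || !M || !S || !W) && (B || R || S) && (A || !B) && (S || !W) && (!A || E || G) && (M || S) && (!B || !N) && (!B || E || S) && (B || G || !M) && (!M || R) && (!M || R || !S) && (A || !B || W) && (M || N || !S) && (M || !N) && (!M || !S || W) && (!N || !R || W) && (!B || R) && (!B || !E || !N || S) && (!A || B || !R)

No satisfying assignment exists.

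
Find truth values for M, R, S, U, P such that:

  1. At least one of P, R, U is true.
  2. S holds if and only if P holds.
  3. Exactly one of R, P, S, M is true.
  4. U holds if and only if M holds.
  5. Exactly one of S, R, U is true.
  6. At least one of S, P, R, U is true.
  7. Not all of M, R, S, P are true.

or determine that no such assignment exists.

M = False; R = True; S = False; U = False; P = False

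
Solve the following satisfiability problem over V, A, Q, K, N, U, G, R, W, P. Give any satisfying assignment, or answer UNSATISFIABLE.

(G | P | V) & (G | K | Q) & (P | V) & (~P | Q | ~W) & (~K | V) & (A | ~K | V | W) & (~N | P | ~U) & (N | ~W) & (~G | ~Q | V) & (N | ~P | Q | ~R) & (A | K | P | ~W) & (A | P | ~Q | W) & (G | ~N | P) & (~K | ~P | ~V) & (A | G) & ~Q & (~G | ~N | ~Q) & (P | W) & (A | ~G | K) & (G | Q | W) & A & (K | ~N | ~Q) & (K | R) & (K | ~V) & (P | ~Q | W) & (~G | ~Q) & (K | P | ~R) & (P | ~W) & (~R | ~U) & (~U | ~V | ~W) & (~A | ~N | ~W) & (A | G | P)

Unit clause (~Q) forces Q = False.
Unit clause (A) forces A = True.
Try V = True:
  (K | ~V) forces K = True.
  (~K | ~P | ~V) forces P = False.
  (P | W) forces W = True.
  clause (P | ~W) is falsified — backtrack.
So V = False.
  then (P | V) forces P = True.
  then (~P | Q | ~W) forces W = False.
  then (~K | V) forces K = False.
  then (G | Q | W) forces G = True.
  then (K | R) forces R = True.
  then (~R | ~U) forces U = False.
  then (N | ~P | Q | ~R) forces N = True.
All clauses satisfied.

V: False, A: True, Q: False, K: False, N: True, U: False, G: True, R: True, W: False, P: True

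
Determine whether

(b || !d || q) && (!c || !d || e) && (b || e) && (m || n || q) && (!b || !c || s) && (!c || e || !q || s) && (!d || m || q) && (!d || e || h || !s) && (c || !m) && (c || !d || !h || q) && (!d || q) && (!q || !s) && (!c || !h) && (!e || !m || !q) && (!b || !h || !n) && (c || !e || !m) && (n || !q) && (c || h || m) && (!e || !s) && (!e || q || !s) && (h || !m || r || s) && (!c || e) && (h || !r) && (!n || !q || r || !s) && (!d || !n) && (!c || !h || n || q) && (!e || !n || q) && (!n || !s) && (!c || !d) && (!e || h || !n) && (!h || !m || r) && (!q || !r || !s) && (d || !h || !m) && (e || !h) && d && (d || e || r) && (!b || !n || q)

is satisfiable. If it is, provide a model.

The formula is unsatisfiable.

Case d = True:
  (!d || q) forces q = True.
  (!q || !s) forces s = False.
  (n || !q) forces n = True.
  Clause (!d || !n) is falsified — contradiction.
Case d = False:
  Clause (d) is falsified — contradiction.
Both cases fail, so the formula is unsatisfiable.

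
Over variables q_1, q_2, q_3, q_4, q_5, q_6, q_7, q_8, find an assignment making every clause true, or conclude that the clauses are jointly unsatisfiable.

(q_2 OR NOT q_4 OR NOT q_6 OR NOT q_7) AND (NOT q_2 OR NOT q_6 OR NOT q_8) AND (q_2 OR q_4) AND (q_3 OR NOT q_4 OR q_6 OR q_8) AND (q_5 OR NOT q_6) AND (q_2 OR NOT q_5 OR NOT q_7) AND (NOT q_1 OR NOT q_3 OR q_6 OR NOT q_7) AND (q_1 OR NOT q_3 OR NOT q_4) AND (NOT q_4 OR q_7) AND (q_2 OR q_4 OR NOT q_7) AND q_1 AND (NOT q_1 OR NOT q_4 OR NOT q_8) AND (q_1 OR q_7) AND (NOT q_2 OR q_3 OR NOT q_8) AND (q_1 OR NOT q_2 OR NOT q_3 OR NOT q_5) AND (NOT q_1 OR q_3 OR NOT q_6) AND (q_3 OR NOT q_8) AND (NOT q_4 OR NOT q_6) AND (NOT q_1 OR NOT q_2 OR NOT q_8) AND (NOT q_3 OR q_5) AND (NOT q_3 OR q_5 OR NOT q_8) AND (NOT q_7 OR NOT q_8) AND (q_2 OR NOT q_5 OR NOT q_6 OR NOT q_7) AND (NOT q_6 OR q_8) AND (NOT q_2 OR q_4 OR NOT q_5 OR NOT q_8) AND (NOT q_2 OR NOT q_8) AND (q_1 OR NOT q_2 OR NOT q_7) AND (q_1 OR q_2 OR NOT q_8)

q_1 = True; q_2 = True; q_3 = False; q_4 = False; q_5 = True; q_6 = False; q_7 = True; q_8 = False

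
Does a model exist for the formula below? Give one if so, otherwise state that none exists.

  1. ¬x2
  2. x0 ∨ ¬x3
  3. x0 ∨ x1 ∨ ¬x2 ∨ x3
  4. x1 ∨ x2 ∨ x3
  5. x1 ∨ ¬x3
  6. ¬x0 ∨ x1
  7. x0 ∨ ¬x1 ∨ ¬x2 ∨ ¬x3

x0 = False, x1 = True, x2 = False, x3 = False

Unit clause (¬x2) forces x2 = False.
Set x0 = False.
  then (x0 ∨ ¬x3) forces x3 = False.
  then (x1 ∨ x2 ∨ x3) forces x1 = True.
Check each clause:
  (¬x2): ¬x2 holds.
  (x0 ∨ ¬x3): ¬x3 holds.
  (x0 ∨ x1 ∨ ¬x2 ∨ x3): x1 holds.
  (x1 ∨ x2 ∨ x3): x1 holds.
  (x1 ∨ ¬x3): x1 holds.
  (¬x0 ∨ x1): ¬x0 holds.
  (x0 ∨ ¬x1 ∨ ¬x2 ∨ ¬x3): ¬x2 holds.
All clauses satisfied.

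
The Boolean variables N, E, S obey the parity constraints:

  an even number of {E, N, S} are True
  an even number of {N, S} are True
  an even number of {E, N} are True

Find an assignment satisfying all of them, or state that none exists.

N = False, E = False, S = False

{E, N, S}: 0 true → even ✓
{N, S}: 0 true → even ✓
{E, N}: 0 true → even ✓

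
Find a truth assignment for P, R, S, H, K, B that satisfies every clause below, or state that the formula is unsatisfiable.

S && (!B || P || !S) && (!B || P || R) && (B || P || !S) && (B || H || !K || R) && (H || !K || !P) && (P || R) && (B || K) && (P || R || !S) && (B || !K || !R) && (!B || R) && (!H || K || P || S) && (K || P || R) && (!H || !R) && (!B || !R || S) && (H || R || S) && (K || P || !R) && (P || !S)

P=T; R=T; S=T; H=F; K=F; B=T

Unit clause (S) forces S = True.
In (P || !S) only P is left, so P = True.
Set R = True.
  then (!H || !R) forces H = False.
  then (H || !K || !P) forces K = False.
  then (B || K) forces B = True.
All clauses satisfied.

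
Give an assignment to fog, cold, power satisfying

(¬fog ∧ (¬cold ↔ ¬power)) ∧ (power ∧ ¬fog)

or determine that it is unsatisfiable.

fog=F, cold=T, power=T

  ¬fog ∧ (¬cold ↔ ¬power) = True
    ¬fog = True
    ¬cold ↔ ¬power = True
      ¬cold = False
      ¬power = False
  power ∧ ¬fog = True
    ¬fog = True
Both conjuncts True, so the formula holds.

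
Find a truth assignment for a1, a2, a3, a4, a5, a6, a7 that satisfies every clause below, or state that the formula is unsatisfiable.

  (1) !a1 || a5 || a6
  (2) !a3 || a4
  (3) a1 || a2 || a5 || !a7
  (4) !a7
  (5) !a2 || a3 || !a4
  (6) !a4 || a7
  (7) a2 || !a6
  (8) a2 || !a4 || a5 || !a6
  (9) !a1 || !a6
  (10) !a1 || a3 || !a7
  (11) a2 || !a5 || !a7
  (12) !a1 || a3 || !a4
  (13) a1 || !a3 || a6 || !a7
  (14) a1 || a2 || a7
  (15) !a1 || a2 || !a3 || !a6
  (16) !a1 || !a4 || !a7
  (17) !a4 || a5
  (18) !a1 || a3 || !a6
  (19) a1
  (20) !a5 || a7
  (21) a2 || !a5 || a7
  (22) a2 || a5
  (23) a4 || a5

Case a5 = True:
  (!a7) forces a7 = False.
  Clause (!a5 || a7) is falsified — contradiction.
Case a5 = False:
  (!a7) forces a7 = False.
  (!a4 || a7) forces a4 = False.
  Clause (a4 || a5) is falsified — contradiction.
Both cases fail, so the formula is unsatisfiable.

Unsatisfiable — no assignment works.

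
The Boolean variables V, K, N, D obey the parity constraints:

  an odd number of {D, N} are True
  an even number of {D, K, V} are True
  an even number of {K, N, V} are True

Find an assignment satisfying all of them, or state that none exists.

No satisfying assignment exists.

Adding constraints 1, 2, 3 mod 2: every variable appears an even number of times on the left, so the left side is 0.
But the right sides sum to 1 (mod 2). 0 ≠ 1 — the system is inconsistent.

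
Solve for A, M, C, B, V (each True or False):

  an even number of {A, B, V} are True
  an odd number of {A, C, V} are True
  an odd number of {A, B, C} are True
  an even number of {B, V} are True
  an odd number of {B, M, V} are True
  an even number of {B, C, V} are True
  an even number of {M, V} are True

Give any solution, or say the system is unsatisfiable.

A=F; M=T; C=F; B=T; V=T

{A, B, V}: 2 true → even ✓
{A, C, V}: 1 true → odd ✓
{A, B, C}: 1 true → odd ✓
{B, V}: 2 true → even ✓
{B, M, V}: 3 true → odd ✓
{B, C, V}: 2 true → even ✓
{M, V}: 2 true → even ✓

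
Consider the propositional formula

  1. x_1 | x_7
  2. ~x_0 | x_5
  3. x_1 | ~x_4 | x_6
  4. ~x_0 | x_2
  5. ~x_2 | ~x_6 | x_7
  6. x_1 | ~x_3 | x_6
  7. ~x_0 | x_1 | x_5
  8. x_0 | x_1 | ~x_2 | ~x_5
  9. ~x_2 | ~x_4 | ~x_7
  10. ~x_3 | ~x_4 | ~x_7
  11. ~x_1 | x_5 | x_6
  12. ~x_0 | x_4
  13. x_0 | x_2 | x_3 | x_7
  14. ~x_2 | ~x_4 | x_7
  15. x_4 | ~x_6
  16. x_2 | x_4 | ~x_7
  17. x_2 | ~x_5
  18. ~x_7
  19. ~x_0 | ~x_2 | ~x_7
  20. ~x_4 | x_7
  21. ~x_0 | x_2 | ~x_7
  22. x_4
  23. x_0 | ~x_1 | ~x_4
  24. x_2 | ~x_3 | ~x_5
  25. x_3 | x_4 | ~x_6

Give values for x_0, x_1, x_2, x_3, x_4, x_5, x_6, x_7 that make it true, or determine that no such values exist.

Case x_4 = True:
  (~x_7) forces x_7 = False.
  Clause (~x_4 | x_7) is falsified — contradiction.
Case x_4 = False:
  Clause (x_4) is falsified — contradiction.
Both cases fail, so the formula is unsatisfiable.

No satisfying assignment exists.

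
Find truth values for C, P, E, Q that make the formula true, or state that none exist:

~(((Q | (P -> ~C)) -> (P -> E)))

C = False, P = True, E = False, Q = True

  ~(((Q | (P -> ~C)) -> (P -> E))) = True
    (Q | (P -> ~C)) -> (P -> E) = False
      Q | (P -> ~C) = True
        P -> ~C = True
          ~C = True
      P -> E = False
The formula evaluates to True.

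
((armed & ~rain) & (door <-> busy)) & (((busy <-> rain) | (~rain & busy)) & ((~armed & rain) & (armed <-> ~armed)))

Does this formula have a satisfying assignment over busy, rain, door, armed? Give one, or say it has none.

The formula is unsatisfiable.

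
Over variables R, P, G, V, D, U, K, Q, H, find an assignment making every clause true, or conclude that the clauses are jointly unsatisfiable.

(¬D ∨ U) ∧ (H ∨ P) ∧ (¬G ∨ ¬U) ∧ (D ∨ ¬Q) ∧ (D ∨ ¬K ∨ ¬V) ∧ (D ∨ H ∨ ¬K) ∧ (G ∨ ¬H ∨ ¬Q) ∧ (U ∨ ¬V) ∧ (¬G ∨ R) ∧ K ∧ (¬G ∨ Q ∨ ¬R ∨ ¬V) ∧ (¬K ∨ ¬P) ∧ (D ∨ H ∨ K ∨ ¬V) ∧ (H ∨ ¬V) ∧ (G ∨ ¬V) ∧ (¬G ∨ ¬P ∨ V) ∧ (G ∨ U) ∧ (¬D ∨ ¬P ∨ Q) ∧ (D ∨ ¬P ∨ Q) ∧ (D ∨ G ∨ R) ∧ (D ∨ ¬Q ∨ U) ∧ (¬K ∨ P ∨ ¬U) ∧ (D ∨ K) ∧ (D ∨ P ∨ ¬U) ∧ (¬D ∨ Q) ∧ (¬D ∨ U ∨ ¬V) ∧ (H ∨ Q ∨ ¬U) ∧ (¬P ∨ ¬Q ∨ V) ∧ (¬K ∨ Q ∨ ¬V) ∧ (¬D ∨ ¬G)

Unit clause (K) forces K = True.
In (¬K ∨ ¬P) only ¬P is left, so P = False.
In (¬K ∨ P ∨ ¬U) only ¬U is left, so U = False.
In (¬D ∨ U) only ¬D is left, so D = False.
In (H ∨ P) only H is left, so H = True.
In (D ∨ ¬Q) only ¬Q is left, so Q = False.
In (D ∨ ¬K ∨ ¬V) only ¬V is left, so V = False.
In (G ∨ U) only G is left, so G = True.
In (¬G ∨ R) only R is left, so R = True.
All clauses satisfied.

R = True, P = False, G = True, V = False, D = False, U = False, K = True, Q = False, H = True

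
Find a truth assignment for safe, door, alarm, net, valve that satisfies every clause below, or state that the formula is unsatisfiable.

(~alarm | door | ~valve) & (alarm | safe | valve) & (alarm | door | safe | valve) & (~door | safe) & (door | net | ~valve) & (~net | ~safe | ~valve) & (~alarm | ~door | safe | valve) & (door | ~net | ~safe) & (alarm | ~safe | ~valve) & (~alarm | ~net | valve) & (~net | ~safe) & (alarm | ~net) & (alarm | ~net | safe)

safe: True, door: False, alarm: False, net: False, valve: False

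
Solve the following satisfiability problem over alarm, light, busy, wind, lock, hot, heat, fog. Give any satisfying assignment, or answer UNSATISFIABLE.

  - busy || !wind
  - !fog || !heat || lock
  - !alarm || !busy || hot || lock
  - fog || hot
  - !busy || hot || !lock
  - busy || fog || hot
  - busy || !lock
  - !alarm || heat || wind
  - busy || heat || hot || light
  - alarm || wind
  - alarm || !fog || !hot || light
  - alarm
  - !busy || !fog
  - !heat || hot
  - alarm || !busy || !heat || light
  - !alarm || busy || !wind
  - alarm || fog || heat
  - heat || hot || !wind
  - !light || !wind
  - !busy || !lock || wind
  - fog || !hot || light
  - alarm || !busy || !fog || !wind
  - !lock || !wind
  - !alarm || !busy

alarm=T, light=T, busy=F, wind=F, lock=F, hot=T, heat=T, fog=F

Unit clause (alarm) forces alarm = True.
In (!alarm || !busy) only !busy is left, so busy = False.
In (busy || !wind) only !wind is left, so wind = False.
In (busy || !lock) only !lock is left, so lock = False.
In (!alarm || heat || wind) only heat is left, so heat = True.
In (!heat || hot) only hot is left, so hot = True.
In (!fog || !heat || lock) only !fog is left, so fog = False.
In (fog || !hot || light) only light is left, so light = True.
All clauses satisfied.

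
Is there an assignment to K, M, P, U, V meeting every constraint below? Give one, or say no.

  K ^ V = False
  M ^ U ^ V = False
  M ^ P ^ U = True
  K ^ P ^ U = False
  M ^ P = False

K = True; M = False; P = False; U = True; V = True

K ^ V = T ^ T = False ✓
M ^ U ^ V = F ^ T ^ T = False ✓
M ^ P ^ U = F ^ F ^ T = True ✓
K ^ P ^ U = T ^ F ^ T = False ✓
M ^ P = F ^ F = False ✓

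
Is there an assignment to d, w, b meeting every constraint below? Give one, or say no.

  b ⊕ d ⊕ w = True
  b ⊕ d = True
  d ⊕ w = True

d = True, w = False, b = False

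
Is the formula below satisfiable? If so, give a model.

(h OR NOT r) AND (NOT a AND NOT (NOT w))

r = False, w = True, h = True, a = False

  h OR NOT r = True
    NOT r = True
  NOT a AND NOT (NOT w) = True
    NOT a = True
    NOT (NOT w) = True
      NOT w = False
Both conjuncts True, so the formula holds.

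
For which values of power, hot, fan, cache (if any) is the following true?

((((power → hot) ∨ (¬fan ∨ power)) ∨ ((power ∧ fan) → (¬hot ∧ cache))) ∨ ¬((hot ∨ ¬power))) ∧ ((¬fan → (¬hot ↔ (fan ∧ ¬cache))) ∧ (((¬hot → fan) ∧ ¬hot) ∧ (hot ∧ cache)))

Unsatisfiable

Case hot = True: the conjunct ¬hot is False.
Case hot = False: the conjunct hot is False.
Both cases fail — unsatisfiable.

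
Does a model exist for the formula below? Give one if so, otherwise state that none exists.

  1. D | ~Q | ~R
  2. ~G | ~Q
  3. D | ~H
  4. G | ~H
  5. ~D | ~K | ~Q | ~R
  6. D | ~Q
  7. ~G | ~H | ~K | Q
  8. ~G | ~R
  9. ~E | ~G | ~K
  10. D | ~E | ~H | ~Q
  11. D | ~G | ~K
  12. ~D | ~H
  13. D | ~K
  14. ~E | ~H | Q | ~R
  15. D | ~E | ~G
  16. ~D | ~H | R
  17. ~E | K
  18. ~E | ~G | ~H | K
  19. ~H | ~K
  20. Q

Q=T, K=F, R=F, D=T, G=F, E=F, H=F

Unit clause (Q) forces Q = True.
In (~G | ~Q) only ~G is left, so G = False.
In (G | ~H) only ~H is left, so H = False.
In (D | ~Q) only D is left, so D = True.
Set K = False.
  then (~E | K) forces E = False.
Set R = False.
All clauses satisfied.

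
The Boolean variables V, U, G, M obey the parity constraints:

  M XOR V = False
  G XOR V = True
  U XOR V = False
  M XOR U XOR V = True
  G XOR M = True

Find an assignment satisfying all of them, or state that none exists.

V = True, U = True, G = False, M = True

M XOR V = T XOR T = False ✓
G XOR V = F XOR T = True ✓
U XOR V = T XOR T = False ✓
M XOR U XOR V = T XOR T XOR T = True ✓
G XOR M = F XOR T = True ✓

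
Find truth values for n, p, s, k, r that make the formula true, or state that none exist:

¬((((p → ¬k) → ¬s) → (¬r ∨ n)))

n: False, p: True, s: True, k: True, r: True

  ¬((((p → ¬k) → ¬s) → (¬r ∨ n))) = True
    ((p → ¬k) → ¬s) → (¬r ∨ n) = False
      (p → ¬k) → ¬s = True
        p → ¬k = False
          ¬k = False
        ¬s = False
      ¬r ∨ n = False
        ¬r = False
The formula evaluates to True.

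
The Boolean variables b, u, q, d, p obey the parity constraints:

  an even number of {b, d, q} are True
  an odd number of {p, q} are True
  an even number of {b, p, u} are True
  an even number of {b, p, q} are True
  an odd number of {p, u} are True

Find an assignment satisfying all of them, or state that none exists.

b=T, u=T, q=T, d=F, p=F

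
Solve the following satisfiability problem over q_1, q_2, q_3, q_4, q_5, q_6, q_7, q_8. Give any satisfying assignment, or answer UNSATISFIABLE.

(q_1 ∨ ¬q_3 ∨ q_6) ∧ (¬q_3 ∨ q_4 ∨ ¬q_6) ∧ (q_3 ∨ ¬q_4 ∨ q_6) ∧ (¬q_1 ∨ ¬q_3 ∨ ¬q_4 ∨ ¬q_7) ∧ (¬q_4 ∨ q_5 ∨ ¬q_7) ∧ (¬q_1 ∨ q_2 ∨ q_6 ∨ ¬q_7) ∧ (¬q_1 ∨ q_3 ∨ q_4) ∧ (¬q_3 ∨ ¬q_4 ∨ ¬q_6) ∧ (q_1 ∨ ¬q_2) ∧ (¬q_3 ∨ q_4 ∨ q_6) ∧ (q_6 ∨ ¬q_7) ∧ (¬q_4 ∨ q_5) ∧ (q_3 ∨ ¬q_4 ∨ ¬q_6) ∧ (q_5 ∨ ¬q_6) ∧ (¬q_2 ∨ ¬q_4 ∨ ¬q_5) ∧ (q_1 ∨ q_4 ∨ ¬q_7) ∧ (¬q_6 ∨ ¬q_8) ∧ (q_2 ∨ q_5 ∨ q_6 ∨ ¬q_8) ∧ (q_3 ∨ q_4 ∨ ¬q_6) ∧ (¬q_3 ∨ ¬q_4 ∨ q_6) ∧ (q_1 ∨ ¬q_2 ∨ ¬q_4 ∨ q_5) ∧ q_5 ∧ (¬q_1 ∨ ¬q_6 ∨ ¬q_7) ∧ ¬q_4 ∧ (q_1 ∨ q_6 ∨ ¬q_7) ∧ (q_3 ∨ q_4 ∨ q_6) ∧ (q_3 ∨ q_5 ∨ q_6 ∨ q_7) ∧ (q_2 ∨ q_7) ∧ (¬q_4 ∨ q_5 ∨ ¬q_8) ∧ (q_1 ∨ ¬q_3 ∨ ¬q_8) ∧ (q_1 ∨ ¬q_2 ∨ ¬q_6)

Case q_4 = True:
  Clause (¬q_4) is falsified — contradiction.
Case q_4 = False:
  (q_5) forces q_5 = True.
  If q_6 = True:
    (¬q_3 ∨ q_4 ∨ ¬q_6) forces q_3 = False.
    clause (q_3 ∨ q_4 ∨ ¬q_6) is falsified.
  If q_6 = False:
    (¬q_3 ∨ q_4 ∨ q_6) forces q_3 = False.
    clause (q_3 ∨ q_4 ∨ q_6) is falsified.
  Every sub-case reaches a contradiction.
Both cases fail, so the formula is unsatisfiable.

No satisfying assignment exists.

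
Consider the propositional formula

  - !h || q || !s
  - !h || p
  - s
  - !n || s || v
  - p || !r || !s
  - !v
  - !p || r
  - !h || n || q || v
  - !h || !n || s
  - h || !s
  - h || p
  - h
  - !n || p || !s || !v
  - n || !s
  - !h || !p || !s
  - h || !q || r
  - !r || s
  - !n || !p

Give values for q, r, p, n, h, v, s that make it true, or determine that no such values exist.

No satisfying assignment exists.

Case h = True:
  (!h || p) forces p = True.
  (s) forces s = True.
  Clause (!h || !p || !s) is falsified — contradiction.
Case h = False:
  Clause (h) is falsified — contradiction.
Both cases fail, so the formula is unsatisfiable.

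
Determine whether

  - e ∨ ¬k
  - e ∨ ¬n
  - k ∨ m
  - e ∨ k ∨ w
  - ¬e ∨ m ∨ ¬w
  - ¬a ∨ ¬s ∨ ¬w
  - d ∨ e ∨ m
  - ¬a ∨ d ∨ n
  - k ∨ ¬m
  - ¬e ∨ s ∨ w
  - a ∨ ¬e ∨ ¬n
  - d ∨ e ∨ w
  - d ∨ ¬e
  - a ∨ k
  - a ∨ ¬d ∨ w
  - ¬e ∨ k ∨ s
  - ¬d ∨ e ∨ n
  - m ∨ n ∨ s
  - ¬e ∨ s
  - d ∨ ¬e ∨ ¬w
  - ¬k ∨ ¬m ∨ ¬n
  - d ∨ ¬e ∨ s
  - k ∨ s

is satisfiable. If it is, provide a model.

Set n = True.
  then (e ∨ ¬n) forces e = True.
  then (a ∨ ¬e ∨ ¬n) forces a = True.
  then (d ∨ ¬e) forces d = True.
  then (¬e ∨ s) forces s = True.
  then (¬a ∨ ¬s ∨ ¬w) forces w = False.
Try k = False:
  (k ∨ m) forces m = True.
  clause (k ∨ ¬m) is falsified — backtrack.
So k = True.
  then (¬k ∨ ¬m ∨ ¬n) forces m = False.
All clauses satisfied.

n=T, k=T, d=T, m=F, a=T, w=F, e=T, s=T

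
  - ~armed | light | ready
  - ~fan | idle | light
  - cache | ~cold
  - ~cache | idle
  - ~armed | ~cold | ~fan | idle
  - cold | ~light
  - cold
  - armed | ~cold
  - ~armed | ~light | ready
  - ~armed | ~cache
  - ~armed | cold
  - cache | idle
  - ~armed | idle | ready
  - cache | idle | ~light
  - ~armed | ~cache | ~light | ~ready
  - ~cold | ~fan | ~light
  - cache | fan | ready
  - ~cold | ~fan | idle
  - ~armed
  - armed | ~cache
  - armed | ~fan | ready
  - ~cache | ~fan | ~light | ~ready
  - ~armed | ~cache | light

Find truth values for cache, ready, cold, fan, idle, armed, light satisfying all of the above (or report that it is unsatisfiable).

Case armed = True:
  Clause (~armed) is falsified — contradiction.
Case armed = False:
  (cold) forces cold = True.
  Clause (armed | ~cold) is falsified — contradiction.
Both cases fail, so the formula is unsatisfiable.

Unsatisfiable — no assignment works.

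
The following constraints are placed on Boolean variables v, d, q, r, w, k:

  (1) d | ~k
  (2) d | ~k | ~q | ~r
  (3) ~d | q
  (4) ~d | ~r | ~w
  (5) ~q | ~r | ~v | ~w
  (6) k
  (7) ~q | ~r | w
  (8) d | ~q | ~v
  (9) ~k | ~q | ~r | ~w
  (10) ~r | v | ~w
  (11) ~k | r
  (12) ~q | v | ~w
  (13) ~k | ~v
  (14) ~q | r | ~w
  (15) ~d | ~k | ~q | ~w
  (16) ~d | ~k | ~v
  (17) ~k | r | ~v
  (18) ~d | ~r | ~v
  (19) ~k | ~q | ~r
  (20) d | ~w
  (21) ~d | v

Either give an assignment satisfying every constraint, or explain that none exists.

Unsatisfiable — no assignment works.

Case v = True:
  (k) forces k = True.
  Clause (~k | ~v) is falsified — contradiction.
Case v = False:
  (k) forces k = True.
  (d | ~k) forces d = True.
  Clause (~d | v) is falsified — contradiction.
Both cases fail, so the formula is unsatisfiable.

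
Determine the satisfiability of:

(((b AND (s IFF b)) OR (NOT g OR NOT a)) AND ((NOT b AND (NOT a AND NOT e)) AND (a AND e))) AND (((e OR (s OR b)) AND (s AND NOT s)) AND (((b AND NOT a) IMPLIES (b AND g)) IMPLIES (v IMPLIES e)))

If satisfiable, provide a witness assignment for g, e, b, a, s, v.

Unsatisfiable — no assignment works.

Case e = True: the conjunct NOT e is False.
Case e = False: the conjunct e is False.
Both cases fail — unsatisfiable.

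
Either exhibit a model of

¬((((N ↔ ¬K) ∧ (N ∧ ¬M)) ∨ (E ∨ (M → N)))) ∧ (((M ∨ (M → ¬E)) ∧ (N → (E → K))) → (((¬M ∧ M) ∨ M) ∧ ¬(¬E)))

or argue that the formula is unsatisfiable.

No satisfying assignment exists.

Case E = True: the conjunct ¬((((N ↔ ¬K) ∧ (N ∧ ¬M)) ∨ (E ∨ (M → N)))) becomes ¬((((N ↔ ¬K) ∧ (N ∧ ¬M)) ∨ True)) = False.
Case E = False: the conjunct ((M ∨ (M → ¬E)) ∧ (N → (E → K))) → (((¬M ∧ M) ∨ M) ∧ ¬(¬E)) becomes (True ∧ True) → (((¬M ∧ M) ∨ M) ∧ False) = False.
Both cases fail — unsatisfiable.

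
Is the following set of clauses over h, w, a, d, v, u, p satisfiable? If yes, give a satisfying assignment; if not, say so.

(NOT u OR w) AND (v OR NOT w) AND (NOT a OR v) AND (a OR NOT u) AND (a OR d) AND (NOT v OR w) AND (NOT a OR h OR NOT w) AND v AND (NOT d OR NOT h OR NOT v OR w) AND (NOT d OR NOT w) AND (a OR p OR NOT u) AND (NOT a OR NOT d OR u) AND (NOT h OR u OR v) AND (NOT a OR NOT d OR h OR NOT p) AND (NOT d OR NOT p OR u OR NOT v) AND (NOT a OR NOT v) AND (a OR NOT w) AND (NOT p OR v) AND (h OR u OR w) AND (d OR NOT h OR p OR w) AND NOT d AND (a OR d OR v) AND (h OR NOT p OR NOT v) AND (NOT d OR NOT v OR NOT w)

Case d = True:
  Clause (NOT d) is falsified — contradiction.
Case d = False:
  (a OR d) forces a = True.
  (NOT a OR v) forces v = True.
  Clause (NOT a OR NOT v) is falsified — contradiction.
Both cases fail, so the formula is unsatisfiable.

The formula is unsatisfiable.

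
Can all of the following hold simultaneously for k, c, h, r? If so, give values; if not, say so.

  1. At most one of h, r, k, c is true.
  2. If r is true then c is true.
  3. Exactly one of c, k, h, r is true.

k = False, c = False, h = True, r = False

  (1) {h, r, k, c}: 1 true — at most one ✓
  (2) r=F ⇒ c: vacuous ✓
  (3) {c, k, h, r}: 1 true — exactly one ✓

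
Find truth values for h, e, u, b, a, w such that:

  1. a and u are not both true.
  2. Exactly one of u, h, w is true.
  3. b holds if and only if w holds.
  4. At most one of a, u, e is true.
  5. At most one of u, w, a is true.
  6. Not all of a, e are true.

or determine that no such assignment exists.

h: True, e: True, u: False, b: False, a: False, w: False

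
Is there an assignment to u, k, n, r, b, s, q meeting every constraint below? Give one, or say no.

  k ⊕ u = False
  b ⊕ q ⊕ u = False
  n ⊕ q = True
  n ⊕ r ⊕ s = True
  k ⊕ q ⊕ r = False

u = False, k = False, n = True, r = False, b = False, s = False, q = False

k ⊕ u = F ⊕ F = False ✓
b ⊕ q ⊕ u = F ⊕ F ⊕ F = False ✓
n ⊕ q = T ⊕ F = True ✓
n ⊕ r ⊕ s = T ⊕ F ⊕ F = True ✓
k ⊕ q ⊕ r = F ⊕ F ⊕ F = False ✓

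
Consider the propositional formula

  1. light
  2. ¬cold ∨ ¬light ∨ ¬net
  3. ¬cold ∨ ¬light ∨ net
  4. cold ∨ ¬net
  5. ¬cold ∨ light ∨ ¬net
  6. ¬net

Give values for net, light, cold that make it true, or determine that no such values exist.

Unit clause (light) forces light = True.
Unit clause (¬net) forces net = False.
In (¬cold ∨ ¬light ∨ net) only ¬cold is left, so cold = False.
All clauses satisfied.

net = False, light = True, cold = False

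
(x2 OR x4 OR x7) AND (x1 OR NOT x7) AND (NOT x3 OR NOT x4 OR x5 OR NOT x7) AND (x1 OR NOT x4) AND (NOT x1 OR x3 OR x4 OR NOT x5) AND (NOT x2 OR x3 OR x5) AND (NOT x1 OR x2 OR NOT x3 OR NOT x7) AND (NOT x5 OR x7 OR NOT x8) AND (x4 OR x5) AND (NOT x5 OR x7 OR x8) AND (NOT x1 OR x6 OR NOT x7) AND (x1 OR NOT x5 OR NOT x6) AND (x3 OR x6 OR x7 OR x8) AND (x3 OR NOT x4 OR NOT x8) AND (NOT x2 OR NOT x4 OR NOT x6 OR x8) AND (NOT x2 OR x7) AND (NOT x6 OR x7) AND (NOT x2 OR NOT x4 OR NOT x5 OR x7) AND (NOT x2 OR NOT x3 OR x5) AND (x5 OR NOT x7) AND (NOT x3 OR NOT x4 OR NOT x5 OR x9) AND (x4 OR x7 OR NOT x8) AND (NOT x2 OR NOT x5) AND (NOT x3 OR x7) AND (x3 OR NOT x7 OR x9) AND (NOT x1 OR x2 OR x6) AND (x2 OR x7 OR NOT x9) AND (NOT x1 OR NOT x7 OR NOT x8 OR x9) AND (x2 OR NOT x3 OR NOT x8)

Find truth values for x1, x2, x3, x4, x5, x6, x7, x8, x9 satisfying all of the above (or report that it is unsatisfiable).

x1: True, x2: False, x3: False, x4: True, x5: True, x6: True, x7: True, x8: False, x9: True

Try x1 = False:
  (x1 OR NOT x7) forces x7 = False.
  (x1 OR NOT x4) forces x4 = False.
  (x2 OR x4 OR x7) forces x2 = True.
  clause (NOT x2 OR x7) is falsified — backtrack.
So x1 = True.
Set x2 = False.
  then (NOT x1 OR x2 OR x6) forces x6 = True.
  then (NOT x6 OR x7) forces x7 = True.
  then (x5 OR NOT x7) forces x5 = True.
  then (NOT x1 OR x2 OR NOT x3 OR NOT x7) forces x3 = False.
  then (x3 OR NOT x7 OR x9) forces x9 = True.
  then (NOT x1 OR x3 OR x4 OR NOT x5) forces x4 = True.
  then (x3 OR NOT x4 OR NOT x8) forces x8 = False.
All clauses satisfied.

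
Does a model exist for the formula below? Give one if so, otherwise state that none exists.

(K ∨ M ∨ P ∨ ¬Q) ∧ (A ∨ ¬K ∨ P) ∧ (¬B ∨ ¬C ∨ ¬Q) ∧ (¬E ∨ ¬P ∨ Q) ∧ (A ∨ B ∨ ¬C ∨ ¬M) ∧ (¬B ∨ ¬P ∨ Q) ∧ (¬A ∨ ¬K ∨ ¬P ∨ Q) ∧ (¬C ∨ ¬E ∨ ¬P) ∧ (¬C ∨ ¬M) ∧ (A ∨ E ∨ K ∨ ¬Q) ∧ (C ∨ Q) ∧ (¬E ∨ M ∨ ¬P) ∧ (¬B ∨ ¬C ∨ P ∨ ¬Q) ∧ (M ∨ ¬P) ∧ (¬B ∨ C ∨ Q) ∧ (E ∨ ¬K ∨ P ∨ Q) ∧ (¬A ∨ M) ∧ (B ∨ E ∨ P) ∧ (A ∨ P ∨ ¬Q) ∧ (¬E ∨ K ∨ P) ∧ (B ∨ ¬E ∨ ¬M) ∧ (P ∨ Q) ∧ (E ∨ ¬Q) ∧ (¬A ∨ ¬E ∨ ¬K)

E = True, M = True, K = False, A = False, B = True, C = False, P = True, Q = True

Set E = True.
Try M = False:
  (¬E ∨ M ∨ ¬P) forces P = False.
  (¬A ∨ M) forces A = False.
  (A ∨ ¬K ∨ P) forces K = False.
  clause (¬E ∨ K ∨ P) is falsified — backtrack.
So M = True.
  then (¬C ∨ ¬M) forces C = False.
  then (C ∨ Q) forces Q = True.
  then (B ∨ ¬E ∨ ¬M) forces B = True.
Set K = False.
  then (¬E ∨ K ∨ P) forces P = True.
Set A = False.
All clauses satisfied.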